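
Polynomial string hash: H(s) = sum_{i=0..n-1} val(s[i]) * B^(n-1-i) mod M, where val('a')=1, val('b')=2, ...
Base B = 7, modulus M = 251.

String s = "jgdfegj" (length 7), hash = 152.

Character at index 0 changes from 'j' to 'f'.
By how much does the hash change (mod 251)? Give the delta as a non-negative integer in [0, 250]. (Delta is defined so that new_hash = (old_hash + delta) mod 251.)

Answer: 29

Derivation:
Delta formula: (val(new) - val(old)) * B^(n-1-k) mod M
  val('f') - val('j') = 6 - 10 = -4
  B^(n-1-k) = 7^6 mod 251 = 181
  Delta = -4 * 181 mod 251 = 29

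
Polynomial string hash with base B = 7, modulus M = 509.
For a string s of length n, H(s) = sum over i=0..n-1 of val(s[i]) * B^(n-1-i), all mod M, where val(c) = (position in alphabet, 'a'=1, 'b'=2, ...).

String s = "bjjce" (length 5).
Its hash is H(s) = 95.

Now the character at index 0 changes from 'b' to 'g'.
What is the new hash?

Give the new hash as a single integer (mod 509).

Answer: 393

Derivation:
val('b') = 2, val('g') = 7
Position k = 0, exponent = n-1-k = 4
B^4 mod M = 7^4 mod 509 = 365
Delta = (7 - 2) * 365 mod 509 = 298
New hash = (95 + 298) mod 509 = 393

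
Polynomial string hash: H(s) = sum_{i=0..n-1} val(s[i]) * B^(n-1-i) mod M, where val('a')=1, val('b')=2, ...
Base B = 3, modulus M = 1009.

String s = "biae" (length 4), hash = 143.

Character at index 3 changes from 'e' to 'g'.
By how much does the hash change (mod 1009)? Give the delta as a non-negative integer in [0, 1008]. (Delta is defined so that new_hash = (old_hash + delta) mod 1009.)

Answer: 2

Derivation:
Delta formula: (val(new) - val(old)) * B^(n-1-k) mod M
  val('g') - val('e') = 7 - 5 = 2
  B^(n-1-k) = 3^0 mod 1009 = 1
  Delta = 2 * 1 mod 1009 = 2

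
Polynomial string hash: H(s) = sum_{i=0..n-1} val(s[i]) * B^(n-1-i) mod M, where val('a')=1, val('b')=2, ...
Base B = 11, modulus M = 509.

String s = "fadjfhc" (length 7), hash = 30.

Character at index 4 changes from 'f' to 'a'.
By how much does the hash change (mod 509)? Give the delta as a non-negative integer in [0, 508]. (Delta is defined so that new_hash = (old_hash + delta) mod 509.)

Answer: 413

Derivation:
Delta formula: (val(new) - val(old)) * B^(n-1-k) mod M
  val('a') - val('f') = 1 - 6 = -5
  B^(n-1-k) = 11^2 mod 509 = 121
  Delta = -5 * 121 mod 509 = 413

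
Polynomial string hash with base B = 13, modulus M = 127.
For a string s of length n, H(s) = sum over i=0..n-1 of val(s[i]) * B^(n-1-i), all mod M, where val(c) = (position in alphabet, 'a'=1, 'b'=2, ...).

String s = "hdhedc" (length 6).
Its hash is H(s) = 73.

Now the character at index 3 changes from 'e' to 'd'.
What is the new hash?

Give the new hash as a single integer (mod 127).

val('e') = 5, val('d') = 4
Position k = 3, exponent = n-1-k = 2
B^2 mod M = 13^2 mod 127 = 42
Delta = (4 - 5) * 42 mod 127 = 85
New hash = (73 + 85) mod 127 = 31

Answer: 31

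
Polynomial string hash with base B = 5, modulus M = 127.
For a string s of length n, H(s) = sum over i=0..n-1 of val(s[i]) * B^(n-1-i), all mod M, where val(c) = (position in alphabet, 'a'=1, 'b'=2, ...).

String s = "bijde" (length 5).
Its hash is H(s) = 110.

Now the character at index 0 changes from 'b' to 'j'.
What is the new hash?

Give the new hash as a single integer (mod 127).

Answer: 30

Derivation:
val('b') = 2, val('j') = 10
Position k = 0, exponent = n-1-k = 4
B^4 mod M = 5^4 mod 127 = 117
Delta = (10 - 2) * 117 mod 127 = 47
New hash = (110 + 47) mod 127 = 30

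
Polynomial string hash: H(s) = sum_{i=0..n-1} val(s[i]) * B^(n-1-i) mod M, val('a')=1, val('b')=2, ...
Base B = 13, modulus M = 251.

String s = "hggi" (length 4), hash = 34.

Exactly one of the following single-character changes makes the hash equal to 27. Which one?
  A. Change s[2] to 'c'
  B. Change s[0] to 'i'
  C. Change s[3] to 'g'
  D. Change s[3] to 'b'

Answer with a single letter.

Answer: D

Derivation:
Option A: s[2]='g'->'c', delta=(3-7)*13^1 mod 251 = 199, hash=34+199 mod 251 = 233
Option B: s[0]='h'->'i', delta=(9-8)*13^3 mod 251 = 189, hash=34+189 mod 251 = 223
Option C: s[3]='i'->'g', delta=(7-9)*13^0 mod 251 = 249, hash=34+249 mod 251 = 32
Option D: s[3]='i'->'b', delta=(2-9)*13^0 mod 251 = 244, hash=34+244 mod 251 = 27 <-- target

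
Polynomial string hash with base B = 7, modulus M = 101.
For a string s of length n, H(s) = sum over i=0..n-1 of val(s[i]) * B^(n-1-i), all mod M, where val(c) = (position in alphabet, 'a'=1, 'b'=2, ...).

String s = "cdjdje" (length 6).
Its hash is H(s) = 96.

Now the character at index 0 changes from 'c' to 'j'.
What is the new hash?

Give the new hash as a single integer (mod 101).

val('c') = 3, val('j') = 10
Position k = 0, exponent = n-1-k = 5
B^5 mod M = 7^5 mod 101 = 41
Delta = (10 - 3) * 41 mod 101 = 85
New hash = (96 + 85) mod 101 = 80

Answer: 80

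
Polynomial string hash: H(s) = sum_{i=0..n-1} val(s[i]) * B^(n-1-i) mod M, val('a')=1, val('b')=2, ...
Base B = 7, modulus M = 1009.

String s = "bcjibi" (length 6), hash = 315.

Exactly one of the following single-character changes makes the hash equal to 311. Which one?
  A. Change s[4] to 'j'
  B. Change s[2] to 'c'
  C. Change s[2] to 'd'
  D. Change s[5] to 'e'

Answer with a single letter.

Answer: D

Derivation:
Option A: s[4]='b'->'j', delta=(10-2)*7^1 mod 1009 = 56, hash=315+56 mod 1009 = 371
Option B: s[2]='j'->'c', delta=(3-10)*7^3 mod 1009 = 626, hash=315+626 mod 1009 = 941
Option C: s[2]='j'->'d', delta=(4-10)*7^3 mod 1009 = 969, hash=315+969 mod 1009 = 275
Option D: s[5]='i'->'e', delta=(5-9)*7^0 mod 1009 = 1005, hash=315+1005 mod 1009 = 311 <-- target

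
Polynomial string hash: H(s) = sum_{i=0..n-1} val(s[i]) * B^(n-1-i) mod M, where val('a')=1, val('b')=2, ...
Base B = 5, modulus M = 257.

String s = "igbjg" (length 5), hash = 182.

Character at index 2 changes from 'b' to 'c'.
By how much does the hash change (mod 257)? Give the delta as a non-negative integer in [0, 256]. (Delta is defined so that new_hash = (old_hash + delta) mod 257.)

Delta formula: (val(new) - val(old)) * B^(n-1-k) mod M
  val('c') - val('b') = 3 - 2 = 1
  B^(n-1-k) = 5^2 mod 257 = 25
  Delta = 1 * 25 mod 257 = 25

Answer: 25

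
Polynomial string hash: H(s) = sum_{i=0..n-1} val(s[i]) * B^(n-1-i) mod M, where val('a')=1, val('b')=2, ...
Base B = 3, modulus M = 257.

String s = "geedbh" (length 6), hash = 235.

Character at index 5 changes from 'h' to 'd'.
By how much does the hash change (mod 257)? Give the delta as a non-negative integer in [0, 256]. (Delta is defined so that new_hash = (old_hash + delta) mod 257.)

Delta formula: (val(new) - val(old)) * B^(n-1-k) mod M
  val('d') - val('h') = 4 - 8 = -4
  B^(n-1-k) = 3^0 mod 257 = 1
  Delta = -4 * 1 mod 257 = 253

Answer: 253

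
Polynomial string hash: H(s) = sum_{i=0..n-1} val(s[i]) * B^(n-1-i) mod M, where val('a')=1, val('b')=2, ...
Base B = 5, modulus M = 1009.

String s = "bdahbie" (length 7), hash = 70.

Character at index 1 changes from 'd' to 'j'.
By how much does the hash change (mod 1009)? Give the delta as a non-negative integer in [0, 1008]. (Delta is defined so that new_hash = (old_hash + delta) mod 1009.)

Delta formula: (val(new) - val(old)) * B^(n-1-k) mod M
  val('j') - val('d') = 10 - 4 = 6
  B^(n-1-k) = 5^5 mod 1009 = 98
  Delta = 6 * 98 mod 1009 = 588

Answer: 588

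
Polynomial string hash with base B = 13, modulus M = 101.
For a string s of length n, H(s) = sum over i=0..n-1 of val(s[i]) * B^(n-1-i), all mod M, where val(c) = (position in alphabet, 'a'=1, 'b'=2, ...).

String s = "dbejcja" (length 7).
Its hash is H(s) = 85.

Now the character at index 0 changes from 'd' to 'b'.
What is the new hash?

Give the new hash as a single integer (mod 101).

val('d') = 4, val('b') = 2
Position k = 0, exponent = n-1-k = 6
B^6 mod M = 13^6 mod 101 = 19
Delta = (2 - 4) * 19 mod 101 = 63
New hash = (85 + 63) mod 101 = 47

Answer: 47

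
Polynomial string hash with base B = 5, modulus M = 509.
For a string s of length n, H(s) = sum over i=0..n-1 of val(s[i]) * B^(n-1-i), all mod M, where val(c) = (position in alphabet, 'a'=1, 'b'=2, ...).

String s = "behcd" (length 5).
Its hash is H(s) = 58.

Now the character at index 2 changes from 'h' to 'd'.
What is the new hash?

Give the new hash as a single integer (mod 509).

Answer: 467

Derivation:
val('h') = 8, val('d') = 4
Position k = 2, exponent = n-1-k = 2
B^2 mod M = 5^2 mod 509 = 25
Delta = (4 - 8) * 25 mod 509 = 409
New hash = (58 + 409) mod 509 = 467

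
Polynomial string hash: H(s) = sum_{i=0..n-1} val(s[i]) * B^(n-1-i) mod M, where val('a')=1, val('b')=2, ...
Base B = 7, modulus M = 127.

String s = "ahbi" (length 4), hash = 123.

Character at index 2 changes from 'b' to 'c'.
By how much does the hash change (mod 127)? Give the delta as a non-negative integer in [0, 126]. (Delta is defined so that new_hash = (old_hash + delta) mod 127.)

Answer: 7

Derivation:
Delta formula: (val(new) - val(old)) * B^(n-1-k) mod M
  val('c') - val('b') = 3 - 2 = 1
  B^(n-1-k) = 7^1 mod 127 = 7
  Delta = 1 * 7 mod 127 = 7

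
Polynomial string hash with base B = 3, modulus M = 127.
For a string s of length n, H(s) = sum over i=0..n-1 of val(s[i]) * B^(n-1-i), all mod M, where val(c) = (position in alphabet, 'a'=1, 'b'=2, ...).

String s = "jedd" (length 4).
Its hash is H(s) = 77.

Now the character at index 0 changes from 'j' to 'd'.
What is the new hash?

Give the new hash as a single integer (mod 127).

val('j') = 10, val('d') = 4
Position k = 0, exponent = n-1-k = 3
B^3 mod M = 3^3 mod 127 = 27
Delta = (4 - 10) * 27 mod 127 = 92
New hash = (77 + 92) mod 127 = 42

Answer: 42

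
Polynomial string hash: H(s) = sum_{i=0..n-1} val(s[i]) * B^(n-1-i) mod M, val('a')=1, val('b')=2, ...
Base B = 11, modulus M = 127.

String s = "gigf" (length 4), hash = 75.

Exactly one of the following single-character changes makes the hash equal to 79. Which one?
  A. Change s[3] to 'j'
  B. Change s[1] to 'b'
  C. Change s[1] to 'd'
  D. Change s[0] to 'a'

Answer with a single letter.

Answer: A

Derivation:
Option A: s[3]='f'->'j', delta=(10-6)*11^0 mod 127 = 4, hash=75+4 mod 127 = 79 <-- target
Option B: s[1]='i'->'b', delta=(2-9)*11^2 mod 127 = 42, hash=75+42 mod 127 = 117
Option C: s[1]='i'->'d', delta=(4-9)*11^2 mod 127 = 30, hash=75+30 mod 127 = 105
Option D: s[0]='g'->'a', delta=(1-7)*11^3 mod 127 = 15, hash=75+15 mod 127 = 90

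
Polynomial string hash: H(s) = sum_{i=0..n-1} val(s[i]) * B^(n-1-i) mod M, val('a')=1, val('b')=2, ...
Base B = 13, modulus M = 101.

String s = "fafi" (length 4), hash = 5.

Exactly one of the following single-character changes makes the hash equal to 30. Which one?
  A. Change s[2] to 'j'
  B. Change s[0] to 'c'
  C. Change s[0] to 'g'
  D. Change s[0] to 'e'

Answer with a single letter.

Answer: D

Derivation:
Option A: s[2]='f'->'j', delta=(10-6)*13^1 mod 101 = 52, hash=5+52 mod 101 = 57
Option B: s[0]='f'->'c', delta=(3-6)*13^3 mod 101 = 75, hash=5+75 mod 101 = 80
Option C: s[0]='f'->'g', delta=(7-6)*13^3 mod 101 = 76, hash=5+76 mod 101 = 81
Option D: s[0]='f'->'e', delta=(5-6)*13^3 mod 101 = 25, hash=5+25 mod 101 = 30 <-- target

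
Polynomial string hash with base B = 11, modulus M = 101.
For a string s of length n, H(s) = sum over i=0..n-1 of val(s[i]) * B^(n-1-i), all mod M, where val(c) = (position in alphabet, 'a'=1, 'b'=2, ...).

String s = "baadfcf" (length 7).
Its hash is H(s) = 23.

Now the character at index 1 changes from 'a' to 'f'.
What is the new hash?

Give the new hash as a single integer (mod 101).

Answer: 5

Derivation:
val('a') = 1, val('f') = 6
Position k = 1, exponent = n-1-k = 5
B^5 mod M = 11^5 mod 101 = 57
Delta = (6 - 1) * 57 mod 101 = 83
New hash = (23 + 83) mod 101 = 5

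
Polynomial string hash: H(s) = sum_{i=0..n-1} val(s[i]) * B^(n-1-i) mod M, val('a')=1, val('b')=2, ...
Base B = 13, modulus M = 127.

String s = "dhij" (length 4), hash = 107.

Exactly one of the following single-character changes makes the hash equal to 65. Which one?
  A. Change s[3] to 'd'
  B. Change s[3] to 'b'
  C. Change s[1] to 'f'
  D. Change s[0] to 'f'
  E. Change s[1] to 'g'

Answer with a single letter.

Answer: E

Derivation:
Option A: s[3]='j'->'d', delta=(4-10)*13^0 mod 127 = 121, hash=107+121 mod 127 = 101
Option B: s[3]='j'->'b', delta=(2-10)*13^0 mod 127 = 119, hash=107+119 mod 127 = 99
Option C: s[1]='h'->'f', delta=(6-8)*13^2 mod 127 = 43, hash=107+43 mod 127 = 23
Option D: s[0]='d'->'f', delta=(6-4)*13^3 mod 127 = 76, hash=107+76 mod 127 = 56
Option E: s[1]='h'->'g', delta=(7-8)*13^2 mod 127 = 85, hash=107+85 mod 127 = 65 <-- target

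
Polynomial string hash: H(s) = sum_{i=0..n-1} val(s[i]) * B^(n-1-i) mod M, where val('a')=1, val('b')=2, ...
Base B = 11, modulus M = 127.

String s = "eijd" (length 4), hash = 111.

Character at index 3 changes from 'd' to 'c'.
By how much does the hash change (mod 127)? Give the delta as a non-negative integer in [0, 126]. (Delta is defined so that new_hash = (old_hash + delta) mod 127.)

Answer: 126

Derivation:
Delta formula: (val(new) - val(old)) * B^(n-1-k) mod M
  val('c') - val('d') = 3 - 4 = -1
  B^(n-1-k) = 11^0 mod 127 = 1
  Delta = -1 * 1 mod 127 = 126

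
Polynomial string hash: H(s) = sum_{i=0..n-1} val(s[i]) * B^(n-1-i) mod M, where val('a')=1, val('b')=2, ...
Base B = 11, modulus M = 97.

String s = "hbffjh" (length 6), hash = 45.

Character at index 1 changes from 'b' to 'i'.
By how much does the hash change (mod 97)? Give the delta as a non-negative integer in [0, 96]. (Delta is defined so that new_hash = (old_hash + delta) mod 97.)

Answer: 55

Derivation:
Delta formula: (val(new) - val(old)) * B^(n-1-k) mod M
  val('i') - val('b') = 9 - 2 = 7
  B^(n-1-k) = 11^4 mod 97 = 91
  Delta = 7 * 91 mod 97 = 55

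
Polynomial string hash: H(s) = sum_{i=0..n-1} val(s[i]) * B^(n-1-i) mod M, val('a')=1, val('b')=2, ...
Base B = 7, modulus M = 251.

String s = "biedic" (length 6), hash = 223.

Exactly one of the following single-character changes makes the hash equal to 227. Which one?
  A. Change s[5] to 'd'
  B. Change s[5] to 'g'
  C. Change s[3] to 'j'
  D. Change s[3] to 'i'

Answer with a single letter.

Option A: s[5]='c'->'d', delta=(4-3)*7^0 mod 251 = 1, hash=223+1 mod 251 = 224
Option B: s[5]='c'->'g', delta=(7-3)*7^0 mod 251 = 4, hash=223+4 mod 251 = 227 <-- target
Option C: s[3]='d'->'j', delta=(10-4)*7^2 mod 251 = 43, hash=223+43 mod 251 = 15
Option D: s[3]='d'->'i', delta=(9-4)*7^2 mod 251 = 245, hash=223+245 mod 251 = 217

Answer: B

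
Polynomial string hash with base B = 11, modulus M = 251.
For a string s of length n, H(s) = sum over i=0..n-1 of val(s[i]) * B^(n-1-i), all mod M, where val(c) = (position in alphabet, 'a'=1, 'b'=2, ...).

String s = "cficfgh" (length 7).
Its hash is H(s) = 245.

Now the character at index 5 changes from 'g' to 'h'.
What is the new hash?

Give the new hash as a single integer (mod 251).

Answer: 5

Derivation:
val('g') = 7, val('h') = 8
Position k = 5, exponent = n-1-k = 1
B^1 mod M = 11^1 mod 251 = 11
Delta = (8 - 7) * 11 mod 251 = 11
New hash = (245 + 11) mod 251 = 5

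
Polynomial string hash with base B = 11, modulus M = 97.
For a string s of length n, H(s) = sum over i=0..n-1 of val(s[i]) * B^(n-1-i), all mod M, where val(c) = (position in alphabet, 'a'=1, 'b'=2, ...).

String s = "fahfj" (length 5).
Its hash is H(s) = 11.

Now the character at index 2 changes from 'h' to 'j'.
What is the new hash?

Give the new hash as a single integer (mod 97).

val('h') = 8, val('j') = 10
Position k = 2, exponent = n-1-k = 2
B^2 mod M = 11^2 mod 97 = 24
Delta = (10 - 8) * 24 mod 97 = 48
New hash = (11 + 48) mod 97 = 59

Answer: 59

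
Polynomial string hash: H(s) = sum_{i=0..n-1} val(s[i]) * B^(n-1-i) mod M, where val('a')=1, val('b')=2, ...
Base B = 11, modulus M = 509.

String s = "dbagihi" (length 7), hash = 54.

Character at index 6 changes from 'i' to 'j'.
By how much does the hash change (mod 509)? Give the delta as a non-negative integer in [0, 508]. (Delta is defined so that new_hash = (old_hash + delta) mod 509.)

Answer: 1

Derivation:
Delta formula: (val(new) - val(old)) * B^(n-1-k) mod M
  val('j') - val('i') = 10 - 9 = 1
  B^(n-1-k) = 11^0 mod 509 = 1
  Delta = 1 * 1 mod 509 = 1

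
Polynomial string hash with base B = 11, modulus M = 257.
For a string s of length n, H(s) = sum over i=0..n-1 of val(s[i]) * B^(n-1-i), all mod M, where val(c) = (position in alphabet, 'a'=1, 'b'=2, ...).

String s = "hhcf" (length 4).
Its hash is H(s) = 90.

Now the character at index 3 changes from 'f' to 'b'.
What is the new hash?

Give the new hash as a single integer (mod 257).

val('f') = 6, val('b') = 2
Position k = 3, exponent = n-1-k = 0
B^0 mod M = 11^0 mod 257 = 1
Delta = (2 - 6) * 1 mod 257 = 253
New hash = (90 + 253) mod 257 = 86

Answer: 86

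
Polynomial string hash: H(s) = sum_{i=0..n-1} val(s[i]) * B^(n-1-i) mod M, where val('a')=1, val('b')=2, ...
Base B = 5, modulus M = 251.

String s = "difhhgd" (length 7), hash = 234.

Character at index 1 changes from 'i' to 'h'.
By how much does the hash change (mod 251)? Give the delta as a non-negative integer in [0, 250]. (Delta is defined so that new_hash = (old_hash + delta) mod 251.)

Delta formula: (val(new) - val(old)) * B^(n-1-k) mod M
  val('h') - val('i') = 8 - 9 = -1
  B^(n-1-k) = 5^5 mod 251 = 113
  Delta = -1 * 113 mod 251 = 138

Answer: 138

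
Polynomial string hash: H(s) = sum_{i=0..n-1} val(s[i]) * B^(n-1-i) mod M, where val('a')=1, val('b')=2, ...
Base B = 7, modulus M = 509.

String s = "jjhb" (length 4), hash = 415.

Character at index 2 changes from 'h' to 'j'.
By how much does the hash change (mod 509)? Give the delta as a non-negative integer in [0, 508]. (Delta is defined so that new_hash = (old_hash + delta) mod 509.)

Answer: 14

Derivation:
Delta formula: (val(new) - val(old)) * B^(n-1-k) mod M
  val('j') - val('h') = 10 - 8 = 2
  B^(n-1-k) = 7^1 mod 509 = 7
  Delta = 2 * 7 mod 509 = 14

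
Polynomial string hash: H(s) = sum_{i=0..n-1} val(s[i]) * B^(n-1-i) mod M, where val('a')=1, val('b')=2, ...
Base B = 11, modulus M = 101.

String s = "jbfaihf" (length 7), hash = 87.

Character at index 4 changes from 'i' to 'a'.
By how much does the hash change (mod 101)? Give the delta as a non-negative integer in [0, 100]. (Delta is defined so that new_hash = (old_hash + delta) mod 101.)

Answer: 42

Derivation:
Delta formula: (val(new) - val(old)) * B^(n-1-k) mod M
  val('a') - val('i') = 1 - 9 = -8
  B^(n-1-k) = 11^2 mod 101 = 20
  Delta = -8 * 20 mod 101 = 42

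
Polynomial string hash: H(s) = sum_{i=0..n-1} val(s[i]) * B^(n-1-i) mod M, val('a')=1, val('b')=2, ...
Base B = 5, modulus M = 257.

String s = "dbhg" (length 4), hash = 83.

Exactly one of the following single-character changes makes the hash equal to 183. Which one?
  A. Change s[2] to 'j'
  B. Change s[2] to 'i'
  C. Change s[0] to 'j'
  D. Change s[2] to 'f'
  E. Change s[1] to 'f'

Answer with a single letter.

Answer: E

Derivation:
Option A: s[2]='h'->'j', delta=(10-8)*5^1 mod 257 = 10, hash=83+10 mod 257 = 93
Option B: s[2]='h'->'i', delta=(9-8)*5^1 mod 257 = 5, hash=83+5 mod 257 = 88
Option C: s[0]='d'->'j', delta=(10-4)*5^3 mod 257 = 236, hash=83+236 mod 257 = 62
Option D: s[2]='h'->'f', delta=(6-8)*5^1 mod 257 = 247, hash=83+247 mod 257 = 73
Option E: s[1]='b'->'f', delta=(6-2)*5^2 mod 257 = 100, hash=83+100 mod 257 = 183 <-- target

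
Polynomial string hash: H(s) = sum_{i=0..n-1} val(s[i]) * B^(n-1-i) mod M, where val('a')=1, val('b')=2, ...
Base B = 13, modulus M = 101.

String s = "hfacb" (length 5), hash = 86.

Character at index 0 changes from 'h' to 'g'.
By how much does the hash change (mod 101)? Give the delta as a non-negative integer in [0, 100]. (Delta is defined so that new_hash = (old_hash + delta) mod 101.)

Delta formula: (val(new) - val(old)) * B^(n-1-k) mod M
  val('g') - val('h') = 7 - 8 = -1
  B^(n-1-k) = 13^4 mod 101 = 79
  Delta = -1 * 79 mod 101 = 22

Answer: 22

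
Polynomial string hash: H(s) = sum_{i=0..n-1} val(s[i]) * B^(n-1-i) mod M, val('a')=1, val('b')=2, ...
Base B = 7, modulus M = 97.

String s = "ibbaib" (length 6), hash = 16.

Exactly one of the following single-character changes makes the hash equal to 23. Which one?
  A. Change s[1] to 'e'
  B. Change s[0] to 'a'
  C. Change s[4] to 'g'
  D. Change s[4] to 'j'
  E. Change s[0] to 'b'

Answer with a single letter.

Option A: s[1]='b'->'e', delta=(5-2)*7^4 mod 97 = 25, hash=16+25 mod 97 = 41
Option B: s[0]='i'->'a', delta=(1-9)*7^5 mod 97 = 83, hash=16+83 mod 97 = 2
Option C: s[4]='i'->'g', delta=(7-9)*7^1 mod 97 = 83, hash=16+83 mod 97 = 2
Option D: s[4]='i'->'j', delta=(10-9)*7^1 mod 97 = 7, hash=16+7 mod 97 = 23 <-- target
Option E: s[0]='i'->'b', delta=(2-9)*7^5 mod 97 = 12, hash=16+12 mod 97 = 28

Answer: D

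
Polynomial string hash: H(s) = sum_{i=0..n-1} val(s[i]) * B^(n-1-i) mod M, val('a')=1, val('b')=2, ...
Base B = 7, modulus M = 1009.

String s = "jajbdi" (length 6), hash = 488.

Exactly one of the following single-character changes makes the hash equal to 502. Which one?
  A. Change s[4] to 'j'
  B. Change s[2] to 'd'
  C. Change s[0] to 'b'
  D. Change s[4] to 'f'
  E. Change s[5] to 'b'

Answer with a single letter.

Answer: D

Derivation:
Option A: s[4]='d'->'j', delta=(10-4)*7^1 mod 1009 = 42, hash=488+42 mod 1009 = 530
Option B: s[2]='j'->'d', delta=(4-10)*7^3 mod 1009 = 969, hash=488+969 mod 1009 = 448
Option C: s[0]='j'->'b', delta=(2-10)*7^5 mod 1009 = 750, hash=488+750 mod 1009 = 229
Option D: s[4]='d'->'f', delta=(6-4)*7^1 mod 1009 = 14, hash=488+14 mod 1009 = 502 <-- target
Option E: s[5]='i'->'b', delta=(2-9)*7^0 mod 1009 = 1002, hash=488+1002 mod 1009 = 481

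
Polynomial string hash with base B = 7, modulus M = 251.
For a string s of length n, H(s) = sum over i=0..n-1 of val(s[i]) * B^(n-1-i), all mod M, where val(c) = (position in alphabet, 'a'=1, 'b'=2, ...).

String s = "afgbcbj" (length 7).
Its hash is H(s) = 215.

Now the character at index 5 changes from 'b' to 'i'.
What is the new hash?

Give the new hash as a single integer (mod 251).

Answer: 13

Derivation:
val('b') = 2, val('i') = 9
Position k = 5, exponent = n-1-k = 1
B^1 mod M = 7^1 mod 251 = 7
Delta = (9 - 2) * 7 mod 251 = 49
New hash = (215 + 49) mod 251 = 13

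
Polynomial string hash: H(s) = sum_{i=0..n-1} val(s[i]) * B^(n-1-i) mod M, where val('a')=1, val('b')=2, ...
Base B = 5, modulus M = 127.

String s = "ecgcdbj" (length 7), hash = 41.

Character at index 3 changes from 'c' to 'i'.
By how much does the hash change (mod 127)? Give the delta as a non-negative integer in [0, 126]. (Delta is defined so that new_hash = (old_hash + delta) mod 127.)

Delta formula: (val(new) - val(old)) * B^(n-1-k) mod M
  val('i') - val('c') = 9 - 3 = 6
  B^(n-1-k) = 5^3 mod 127 = 125
  Delta = 6 * 125 mod 127 = 115

Answer: 115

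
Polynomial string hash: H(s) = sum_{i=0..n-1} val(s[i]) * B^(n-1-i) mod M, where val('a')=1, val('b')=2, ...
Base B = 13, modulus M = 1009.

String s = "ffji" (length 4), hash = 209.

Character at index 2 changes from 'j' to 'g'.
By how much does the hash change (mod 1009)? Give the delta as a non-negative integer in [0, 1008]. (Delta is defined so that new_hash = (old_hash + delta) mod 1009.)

Answer: 970

Derivation:
Delta formula: (val(new) - val(old)) * B^(n-1-k) mod M
  val('g') - val('j') = 7 - 10 = -3
  B^(n-1-k) = 13^1 mod 1009 = 13
  Delta = -3 * 13 mod 1009 = 970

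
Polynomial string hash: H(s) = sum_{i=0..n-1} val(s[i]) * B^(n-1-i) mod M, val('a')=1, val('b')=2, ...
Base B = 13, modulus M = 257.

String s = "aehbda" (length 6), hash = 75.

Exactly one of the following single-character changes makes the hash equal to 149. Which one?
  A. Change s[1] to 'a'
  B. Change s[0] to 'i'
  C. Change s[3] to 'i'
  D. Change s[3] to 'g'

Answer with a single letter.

Answer: D

Derivation:
Option A: s[1]='e'->'a', delta=(1-5)*13^4 mod 257 = 121, hash=75+121 mod 257 = 196
Option B: s[0]='a'->'i', delta=(9-1)*13^5 mod 257 = 195, hash=75+195 mod 257 = 13
Option C: s[3]='b'->'i', delta=(9-2)*13^2 mod 257 = 155, hash=75+155 mod 257 = 230
Option D: s[3]='b'->'g', delta=(7-2)*13^2 mod 257 = 74, hash=75+74 mod 257 = 149 <-- target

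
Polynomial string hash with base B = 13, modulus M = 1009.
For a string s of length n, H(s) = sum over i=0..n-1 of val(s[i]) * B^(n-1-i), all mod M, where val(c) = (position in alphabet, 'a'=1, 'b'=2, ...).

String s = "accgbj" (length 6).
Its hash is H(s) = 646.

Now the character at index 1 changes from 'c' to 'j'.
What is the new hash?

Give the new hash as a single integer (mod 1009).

val('c') = 3, val('j') = 10
Position k = 1, exponent = n-1-k = 4
B^4 mod M = 13^4 mod 1009 = 309
Delta = (10 - 3) * 309 mod 1009 = 145
New hash = (646 + 145) mod 1009 = 791

Answer: 791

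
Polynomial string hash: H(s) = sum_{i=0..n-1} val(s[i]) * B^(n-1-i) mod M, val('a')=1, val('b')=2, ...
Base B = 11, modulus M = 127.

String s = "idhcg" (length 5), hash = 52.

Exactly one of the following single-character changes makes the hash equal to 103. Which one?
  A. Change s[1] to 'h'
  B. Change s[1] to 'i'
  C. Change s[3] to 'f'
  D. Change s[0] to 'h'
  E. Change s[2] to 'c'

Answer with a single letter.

Answer: B

Derivation:
Option A: s[1]='d'->'h', delta=(8-4)*11^3 mod 127 = 117, hash=52+117 mod 127 = 42
Option B: s[1]='d'->'i', delta=(9-4)*11^3 mod 127 = 51, hash=52+51 mod 127 = 103 <-- target
Option C: s[3]='c'->'f', delta=(6-3)*11^1 mod 127 = 33, hash=52+33 mod 127 = 85
Option D: s[0]='i'->'h', delta=(8-9)*11^4 mod 127 = 91, hash=52+91 mod 127 = 16
Option E: s[2]='h'->'c', delta=(3-8)*11^2 mod 127 = 30, hash=52+30 mod 127 = 82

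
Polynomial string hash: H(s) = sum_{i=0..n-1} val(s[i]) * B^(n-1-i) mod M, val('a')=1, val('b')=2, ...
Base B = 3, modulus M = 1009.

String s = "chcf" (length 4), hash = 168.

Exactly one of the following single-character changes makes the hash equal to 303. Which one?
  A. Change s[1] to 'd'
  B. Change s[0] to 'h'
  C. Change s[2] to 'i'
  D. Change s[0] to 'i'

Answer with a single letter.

Option A: s[1]='h'->'d', delta=(4-8)*3^2 mod 1009 = 973, hash=168+973 mod 1009 = 132
Option B: s[0]='c'->'h', delta=(8-3)*3^3 mod 1009 = 135, hash=168+135 mod 1009 = 303 <-- target
Option C: s[2]='c'->'i', delta=(9-3)*3^1 mod 1009 = 18, hash=168+18 mod 1009 = 186
Option D: s[0]='c'->'i', delta=(9-3)*3^3 mod 1009 = 162, hash=168+162 mod 1009 = 330

Answer: B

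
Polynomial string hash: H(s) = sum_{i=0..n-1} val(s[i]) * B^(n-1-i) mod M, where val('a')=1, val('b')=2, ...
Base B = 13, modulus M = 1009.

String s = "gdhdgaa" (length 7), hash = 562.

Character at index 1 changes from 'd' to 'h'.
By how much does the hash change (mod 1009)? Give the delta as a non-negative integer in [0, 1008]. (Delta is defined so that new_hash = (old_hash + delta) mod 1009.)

Answer: 933

Derivation:
Delta formula: (val(new) - val(old)) * B^(n-1-k) mod M
  val('h') - val('d') = 8 - 4 = 4
  B^(n-1-k) = 13^5 mod 1009 = 990
  Delta = 4 * 990 mod 1009 = 933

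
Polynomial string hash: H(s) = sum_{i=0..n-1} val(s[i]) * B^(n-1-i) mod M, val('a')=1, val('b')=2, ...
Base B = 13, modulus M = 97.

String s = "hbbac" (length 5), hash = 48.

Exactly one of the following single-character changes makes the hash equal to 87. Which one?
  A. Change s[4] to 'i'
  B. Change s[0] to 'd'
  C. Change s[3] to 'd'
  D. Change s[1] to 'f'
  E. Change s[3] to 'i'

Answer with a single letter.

Answer: C

Derivation:
Option A: s[4]='c'->'i', delta=(9-3)*13^0 mod 97 = 6, hash=48+6 mod 97 = 54
Option B: s[0]='h'->'d', delta=(4-8)*13^4 mod 97 = 22, hash=48+22 mod 97 = 70
Option C: s[3]='a'->'d', delta=(4-1)*13^1 mod 97 = 39, hash=48+39 mod 97 = 87 <-- target
Option D: s[1]='b'->'f', delta=(6-2)*13^3 mod 97 = 58, hash=48+58 mod 97 = 9
Option E: s[3]='a'->'i', delta=(9-1)*13^1 mod 97 = 7, hash=48+7 mod 97 = 55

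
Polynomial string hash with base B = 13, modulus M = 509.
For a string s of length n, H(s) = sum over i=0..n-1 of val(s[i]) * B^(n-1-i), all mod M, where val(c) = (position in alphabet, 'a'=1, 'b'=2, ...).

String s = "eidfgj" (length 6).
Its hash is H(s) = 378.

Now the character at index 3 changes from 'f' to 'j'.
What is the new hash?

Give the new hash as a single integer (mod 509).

val('f') = 6, val('j') = 10
Position k = 3, exponent = n-1-k = 2
B^2 mod M = 13^2 mod 509 = 169
Delta = (10 - 6) * 169 mod 509 = 167
New hash = (378 + 167) mod 509 = 36

Answer: 36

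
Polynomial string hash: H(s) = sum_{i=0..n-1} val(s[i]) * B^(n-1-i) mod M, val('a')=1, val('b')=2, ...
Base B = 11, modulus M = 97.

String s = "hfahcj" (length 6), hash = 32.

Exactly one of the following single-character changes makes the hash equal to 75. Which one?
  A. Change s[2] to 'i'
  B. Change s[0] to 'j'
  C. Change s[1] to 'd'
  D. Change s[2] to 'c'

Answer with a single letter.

Option A: s[2]='a'->'i', delta=(9-1)*11^3 mod 97 = 75, hash=32+75 mod 97 = 10
Option B: s[0]='h'->'j', delta=(10-8)*11^5 mod 97 = 62, hash=32+62 mod 97 = 94
Option C: s[1]='f'->'d', delta=(4-6)*11^4 mod 97 = 12, hash=32+12 mod 97 = 44
Option D: s[2]='a'->'c', delta=(3-1)*11^3 mod 97 = 43, hash=32+43 mod 97 = 75 <-- target

Answer: D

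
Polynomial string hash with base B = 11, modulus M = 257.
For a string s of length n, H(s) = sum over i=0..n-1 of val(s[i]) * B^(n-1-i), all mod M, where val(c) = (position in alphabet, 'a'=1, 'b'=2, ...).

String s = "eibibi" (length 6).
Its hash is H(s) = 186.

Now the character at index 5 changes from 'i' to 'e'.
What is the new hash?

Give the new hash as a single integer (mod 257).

val('i') = 9, val('e') = 5
Position k = 5, exponent = n-1-k = 0
B^0 mod M = 11^0 mod 257 = 1
Delta = (5 - 9) * 1 mod 257 = 253
New hash = (186 + 253) mod 257 = 182

Answer: 182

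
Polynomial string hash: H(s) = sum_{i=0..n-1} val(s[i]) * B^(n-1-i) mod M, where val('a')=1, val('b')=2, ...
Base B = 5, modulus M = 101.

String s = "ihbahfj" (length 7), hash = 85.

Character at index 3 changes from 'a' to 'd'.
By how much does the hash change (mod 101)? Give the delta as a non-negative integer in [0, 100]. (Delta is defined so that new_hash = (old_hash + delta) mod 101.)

Delta formula: (val(new) - val(old)) * B^(n-1-k) mod M
  val('d') - val('a') = 4 - 1 = 3
  B^(n-1-k) = 5^3 mod 101 = 24
  Delta = 3 * 24 mod 101 = 72

Answer: 72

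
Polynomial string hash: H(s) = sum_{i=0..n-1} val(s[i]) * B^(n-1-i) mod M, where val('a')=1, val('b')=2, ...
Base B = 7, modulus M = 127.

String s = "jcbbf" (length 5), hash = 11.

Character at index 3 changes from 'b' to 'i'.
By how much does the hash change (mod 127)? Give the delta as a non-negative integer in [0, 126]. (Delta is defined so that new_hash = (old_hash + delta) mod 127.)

Delta formula: (val(new) - val(old)) * B^(n-1-k) mod M
  val('i') - val('b') = 9 - 2 = 7
  B^(n-1-k) = 7^1 mod 127 = 7
  Delta = 7 * 7 mod 127 = 49

Answer: 49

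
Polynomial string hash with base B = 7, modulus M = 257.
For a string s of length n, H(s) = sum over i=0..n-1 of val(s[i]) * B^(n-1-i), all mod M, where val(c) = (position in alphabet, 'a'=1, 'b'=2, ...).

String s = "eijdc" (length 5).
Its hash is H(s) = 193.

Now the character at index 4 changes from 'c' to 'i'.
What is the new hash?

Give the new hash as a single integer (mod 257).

Answer: 199

Derivation:
val('c') = 3, val('i') = 9
Position k = 4, exponent = n-1-k = 0
B^0 mod M = 7^0 mod 257 = 1
Delta = (9 - 3) * 1 mod 257 = 6
New hash = (193 + 6) mod 257 = 199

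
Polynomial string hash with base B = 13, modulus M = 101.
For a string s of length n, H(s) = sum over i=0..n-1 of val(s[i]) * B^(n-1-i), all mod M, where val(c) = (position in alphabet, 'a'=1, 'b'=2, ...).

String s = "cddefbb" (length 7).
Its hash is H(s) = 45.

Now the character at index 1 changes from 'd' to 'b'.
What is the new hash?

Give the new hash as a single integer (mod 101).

Answer: 11

Derivation:
val('d') = 4, val('b') = 2
Position k = 1, exponent = n-1-k = 5
B^5 mod M = 13^5 mod 101 = 17
Delta = (2 - 4) * 17 mod 101 = 67
New hash = (45 + 67) mod 101 = 11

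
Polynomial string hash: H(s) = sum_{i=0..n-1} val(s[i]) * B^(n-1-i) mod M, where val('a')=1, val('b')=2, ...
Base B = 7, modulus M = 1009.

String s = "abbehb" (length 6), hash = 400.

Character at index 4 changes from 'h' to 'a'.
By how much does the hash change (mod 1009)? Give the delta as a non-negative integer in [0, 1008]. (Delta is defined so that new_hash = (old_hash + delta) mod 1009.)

Answer: 960

Derivation:
Delta formula: (val(new) - val(old)) * B^(n-1-k) mod M
  val('a') - val('h') = 1 - 8 = -7
  B^(n-1-k) = 7^1 mod 1009 = 7
  Delta = -7 * 7 mod 1009 = 960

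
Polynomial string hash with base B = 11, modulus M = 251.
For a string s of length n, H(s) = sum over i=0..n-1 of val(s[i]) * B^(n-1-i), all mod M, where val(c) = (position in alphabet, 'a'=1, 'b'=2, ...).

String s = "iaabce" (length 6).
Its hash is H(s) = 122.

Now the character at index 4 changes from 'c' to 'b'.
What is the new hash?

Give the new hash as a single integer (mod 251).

val('c') = 3, val('b') = 2
Position k = 4, exponent = n-1-k = 1
B^1 mod M = 11^1 mod 251 = 11
Delta = (2 - 3) * 11 mod 251 = 240
New hash = (122 + 240) mod 251 = 111

Answer: 111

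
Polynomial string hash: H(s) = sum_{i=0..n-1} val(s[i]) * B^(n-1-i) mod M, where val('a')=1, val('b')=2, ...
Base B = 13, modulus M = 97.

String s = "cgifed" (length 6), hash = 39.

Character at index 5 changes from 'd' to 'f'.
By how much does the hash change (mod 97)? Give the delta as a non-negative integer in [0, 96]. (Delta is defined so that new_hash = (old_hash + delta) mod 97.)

Answer: 2

Derivation:
Delta formula: (val(new) - val(old)) * B^(n-1-k) mod M
  val('f') - val('d') = 6 - 4 = 2
  B^(n-1-k) = 13^0 mod 97 = 1
  Delta = 2 * 1 mod 97 = 2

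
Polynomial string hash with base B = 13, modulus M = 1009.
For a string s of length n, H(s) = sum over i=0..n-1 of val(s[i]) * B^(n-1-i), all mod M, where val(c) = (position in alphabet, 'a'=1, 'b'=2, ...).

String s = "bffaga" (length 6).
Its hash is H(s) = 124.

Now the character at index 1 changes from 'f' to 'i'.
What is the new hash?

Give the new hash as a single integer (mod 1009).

Answer: 42

Derivation:
val('f') = 6, val('i') = 9
Position k = 1, exponent = n-1-k = 4
B^4 mod M = 13^4 mod 1009 = 309
Delta = (9 - 6) * 309 mod 1009 = 927
New hash = (124 + 927) mod 1009 = 42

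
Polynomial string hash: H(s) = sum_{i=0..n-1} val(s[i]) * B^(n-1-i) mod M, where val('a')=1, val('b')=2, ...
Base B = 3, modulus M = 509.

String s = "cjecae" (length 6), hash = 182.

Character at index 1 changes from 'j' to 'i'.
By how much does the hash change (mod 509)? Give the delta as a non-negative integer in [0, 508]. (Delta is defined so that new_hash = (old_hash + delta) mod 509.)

Answer: 428

Derivation:
Delta formula: (val(new) - val(old)) * B^(n-1-k) mod M
  val('i') - val('j') = 9 - 10 = -1
  B^(n-1-k) = 3^4 mod 509 = 81
  Delta = -1 * 81 mod 509 = 428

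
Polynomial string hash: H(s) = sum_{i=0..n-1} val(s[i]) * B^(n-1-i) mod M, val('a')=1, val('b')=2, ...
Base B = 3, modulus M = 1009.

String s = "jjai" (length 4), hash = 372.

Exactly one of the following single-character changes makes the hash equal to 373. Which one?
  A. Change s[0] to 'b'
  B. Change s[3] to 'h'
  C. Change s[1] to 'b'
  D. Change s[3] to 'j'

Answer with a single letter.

Option A: s[0]='j'->'b', delta=(2-10)*3^3 mod 1009 = 793, hash=372+793 mod 1009 = 156
Option B: s[3]='i'->'h', delta=(8-9)*3^0 mod 1009 = 1008, hash=372+1008 mod 1009 = 371
Option C: s[1]='j'->'b', delta=(2-10)*3^2 mod 1009 = 937, hash=372+937 mod 1009 = 300
Option D: s[3]='i'->'j', delta=(10-9)*3^0 mod 1009 = 1, hash=372+1 mod 1009 = 373 <-- target

Answer: D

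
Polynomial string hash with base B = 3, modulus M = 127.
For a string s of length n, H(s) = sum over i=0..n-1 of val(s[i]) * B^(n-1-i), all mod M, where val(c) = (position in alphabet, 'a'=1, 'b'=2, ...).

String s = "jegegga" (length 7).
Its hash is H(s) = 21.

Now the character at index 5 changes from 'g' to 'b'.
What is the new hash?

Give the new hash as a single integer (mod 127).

val('g') = 7, val('b') = 2
Position k = 5, exponent = n-1-k = 1
B^1 mod M = 3^1 mod 127 = 3
Delta = (2 - 7) * 3 mod 127 = 112
New hash = (21 + 112) mod 127 = 6

Answer: 6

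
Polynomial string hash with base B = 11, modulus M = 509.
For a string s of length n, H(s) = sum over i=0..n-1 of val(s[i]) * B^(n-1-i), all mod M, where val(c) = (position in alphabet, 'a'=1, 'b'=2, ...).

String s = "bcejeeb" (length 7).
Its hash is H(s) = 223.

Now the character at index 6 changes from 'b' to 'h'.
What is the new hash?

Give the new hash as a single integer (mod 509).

val('b') = 2, val('h') = 8
Position k = 6, exponent = n-1-k = 0
B^0 mod M = 11^0 mod 509 = 1
Delta = (8 - 2) * 1 mod 509 = 6
New hash = (223 + 6) mod 509 = 229

Answer: 229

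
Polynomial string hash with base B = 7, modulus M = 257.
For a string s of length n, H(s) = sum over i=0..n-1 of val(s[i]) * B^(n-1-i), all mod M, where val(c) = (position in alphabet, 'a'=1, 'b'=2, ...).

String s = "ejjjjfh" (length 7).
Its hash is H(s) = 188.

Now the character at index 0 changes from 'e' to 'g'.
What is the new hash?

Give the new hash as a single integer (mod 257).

Answer: 74

Derivation:
val('e') = 5, val('g') = 7
Position k = 0, exponent = n-1-k = 6
B^6 mod M = 7^6 mod 257 = 200
Delta = (7 - 5) * 200 mod 257 = 143
New hash = (188 + 143) mod 257 = 74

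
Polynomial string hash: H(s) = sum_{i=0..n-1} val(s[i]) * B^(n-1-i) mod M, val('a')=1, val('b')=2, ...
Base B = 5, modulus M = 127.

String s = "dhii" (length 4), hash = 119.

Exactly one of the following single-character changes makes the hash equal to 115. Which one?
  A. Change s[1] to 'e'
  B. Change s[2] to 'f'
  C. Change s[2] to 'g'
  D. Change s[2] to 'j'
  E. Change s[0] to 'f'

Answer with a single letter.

Option A: s[1]='h'->'e', delta=(5-8)*5^2 mod 127 = 52, hash=119+52 mod 127 = 44
Option B: s[2]='i'->'f', delta=(6-9)*5^1 mod 127 = 112, hash=119+112 mod 127 = 104
Option C: s[2]='i'->'g', delta=(7-9)*5^1 mod 127 = 117, hash=119+117 mod 127 = 109
Option D: s[2]='i'->'j', delta=(10-9)*5^1 mod 127 = 5, hash=119+5 mod 127 = 124
Option E: s[0]='d'->'f', delta=(6-4)*5^3 mod 127 = 123, hash=119+123 mod 127 = 115 <-- target

Answer: E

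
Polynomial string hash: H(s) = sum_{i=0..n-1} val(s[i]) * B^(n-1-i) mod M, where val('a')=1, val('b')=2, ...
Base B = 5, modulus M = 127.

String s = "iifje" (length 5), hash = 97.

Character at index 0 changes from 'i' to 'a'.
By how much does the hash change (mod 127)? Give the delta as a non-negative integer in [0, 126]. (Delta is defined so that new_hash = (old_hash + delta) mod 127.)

Answer: 80

Derivation:
Delta formula: (val(new) - val(old)) * B^(n-1-k) mod M
  val('a') - val('i') = 1 - 9 = -8
  B^(n-1-k) = 5^4 mod 127 = 117
  Delta = -8 * 117 mod 127 = 80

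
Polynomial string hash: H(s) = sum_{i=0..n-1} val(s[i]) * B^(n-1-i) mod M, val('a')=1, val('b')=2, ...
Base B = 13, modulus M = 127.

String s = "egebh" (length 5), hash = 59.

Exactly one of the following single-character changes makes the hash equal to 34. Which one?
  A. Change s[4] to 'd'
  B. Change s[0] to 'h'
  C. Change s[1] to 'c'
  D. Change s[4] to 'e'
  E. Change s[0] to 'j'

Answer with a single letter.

Answer: C

Derivation:
Option A: s[4]='h'->'d', delta=(4-8)*13^0 mod 127 = 123, hash=59+123 mod 127 = 55
Option B: s[0]='e'->'h', delta=(8-5)*13^4 mod 127 = 85, hash=59+85 mod 127 = 17
Option C: s[1]='g'->'c', delta=(3-7)*13^3 mod 127 = 102, hash=59+102 mod 127 = 34 <-- target
Option D: s[4]='h'->'e', delta=(5-8)*13^0 mod 127 = 124, hash=59+124 mod 127 = 56
Option E: s[0]='e'->'j', delta=(10-5)*13^4 mod 127 = 57, hash=59+57 mod 127 = 116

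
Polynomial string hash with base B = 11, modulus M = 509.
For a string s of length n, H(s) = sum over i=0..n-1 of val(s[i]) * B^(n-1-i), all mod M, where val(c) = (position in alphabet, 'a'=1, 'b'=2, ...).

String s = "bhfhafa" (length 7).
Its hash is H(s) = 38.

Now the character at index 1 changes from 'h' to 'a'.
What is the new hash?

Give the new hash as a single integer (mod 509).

val('h') = 8, val('a') = 1
Position k = 1, exponent = n-1-k = 5
B^5 mod M = 11^5 mod 509 = 207
Delta = (1 - 8) * 207 mod 509 = 78
New hash = (38 + 78) mod 509 = 116

Answer: 116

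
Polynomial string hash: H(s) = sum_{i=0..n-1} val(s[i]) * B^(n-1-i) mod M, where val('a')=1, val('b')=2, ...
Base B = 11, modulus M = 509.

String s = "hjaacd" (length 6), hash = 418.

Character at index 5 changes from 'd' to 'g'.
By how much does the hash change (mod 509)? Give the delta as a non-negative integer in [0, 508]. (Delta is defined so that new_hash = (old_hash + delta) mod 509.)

Answer: 3

Derivation:
Delta formula: (val(new) - val(old)) * B^(n-1-k) mod M
  val('g') - val('d') = 7 - 4 = 3
  B^(n-1-k) = 11^0 mod 509 = 1
  Delta = 3 * 1 mod 509 = 3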